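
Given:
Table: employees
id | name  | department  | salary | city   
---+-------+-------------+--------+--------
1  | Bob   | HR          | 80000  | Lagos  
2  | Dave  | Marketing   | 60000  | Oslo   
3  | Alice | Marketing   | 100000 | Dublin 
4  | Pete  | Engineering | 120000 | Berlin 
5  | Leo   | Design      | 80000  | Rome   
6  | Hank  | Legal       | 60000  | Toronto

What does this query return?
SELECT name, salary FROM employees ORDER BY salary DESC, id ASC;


Sorting by salary DESC, then id ASC for ties

6 rows:
Pete, 120000
Alice, 100000
Bob, 80000
Leo, 80000
Dave, 60000
Hank, 60000


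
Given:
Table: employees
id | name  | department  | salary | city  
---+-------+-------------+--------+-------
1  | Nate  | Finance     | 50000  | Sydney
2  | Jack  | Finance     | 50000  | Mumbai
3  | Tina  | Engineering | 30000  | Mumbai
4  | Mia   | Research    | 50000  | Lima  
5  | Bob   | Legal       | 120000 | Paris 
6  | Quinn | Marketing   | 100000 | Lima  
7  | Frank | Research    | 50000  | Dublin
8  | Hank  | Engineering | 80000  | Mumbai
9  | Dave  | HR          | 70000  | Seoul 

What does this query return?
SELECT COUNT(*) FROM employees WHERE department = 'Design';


Counting rows where department = 'Design'


0


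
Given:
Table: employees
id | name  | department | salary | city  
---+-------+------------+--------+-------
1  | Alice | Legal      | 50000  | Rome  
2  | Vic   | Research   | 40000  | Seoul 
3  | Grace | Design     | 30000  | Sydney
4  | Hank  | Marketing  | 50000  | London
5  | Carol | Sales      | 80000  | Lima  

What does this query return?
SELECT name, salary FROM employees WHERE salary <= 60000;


Filtering: salary <= 60000
Matching: 4 rows

4 rows:
Alice, 50000
Vic, 40000
Grace, 30000
Hank, 50000


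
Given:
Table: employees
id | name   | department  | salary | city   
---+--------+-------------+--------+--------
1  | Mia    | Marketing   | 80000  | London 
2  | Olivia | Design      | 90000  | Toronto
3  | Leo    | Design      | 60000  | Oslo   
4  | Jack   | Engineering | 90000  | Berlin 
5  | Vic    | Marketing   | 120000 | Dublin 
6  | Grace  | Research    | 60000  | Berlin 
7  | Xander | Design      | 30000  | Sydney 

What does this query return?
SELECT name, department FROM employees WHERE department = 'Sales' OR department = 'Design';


Filtering: department = 'Sales' OR 'Design'
Matching: 3 rows

3 rows:
Olivia, Design
Leo, Design
Xander, Design


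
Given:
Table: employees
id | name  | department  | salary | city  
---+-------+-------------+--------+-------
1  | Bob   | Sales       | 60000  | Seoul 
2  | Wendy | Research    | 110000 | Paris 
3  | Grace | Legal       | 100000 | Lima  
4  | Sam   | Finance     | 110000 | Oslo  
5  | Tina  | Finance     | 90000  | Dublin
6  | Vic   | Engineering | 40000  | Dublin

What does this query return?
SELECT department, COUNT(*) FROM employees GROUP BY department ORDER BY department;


Assigning each row to its department group:
  Bob -> Sales
  Wendy -> Research
  Grace -> Legal
  Sam -> Finance
  Tina -> Finance
  Vic -> Engineering


5 groups:
Engineering, 1
Finance, 2
Legal, 1
Research, 1
Sales, 1


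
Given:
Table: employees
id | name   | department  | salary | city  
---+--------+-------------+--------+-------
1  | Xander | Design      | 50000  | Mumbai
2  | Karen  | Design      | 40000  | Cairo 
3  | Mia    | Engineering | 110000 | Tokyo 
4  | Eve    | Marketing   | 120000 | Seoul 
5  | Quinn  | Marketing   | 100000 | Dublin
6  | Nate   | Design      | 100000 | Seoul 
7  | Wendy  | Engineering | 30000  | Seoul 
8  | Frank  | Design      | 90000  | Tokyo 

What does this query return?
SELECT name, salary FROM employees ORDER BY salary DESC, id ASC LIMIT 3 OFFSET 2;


Sort by salary DESC (id ASC tiebreak), then skip 2 and take 3
Rows 3 through 5

3 rows:
Quinn, 100000
Nate, 100000
Frank, 90000


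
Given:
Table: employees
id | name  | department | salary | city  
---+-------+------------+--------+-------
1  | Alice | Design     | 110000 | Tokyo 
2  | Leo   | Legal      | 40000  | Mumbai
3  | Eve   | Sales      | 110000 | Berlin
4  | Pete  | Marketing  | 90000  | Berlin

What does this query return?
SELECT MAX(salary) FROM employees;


Salaries: 110000, 40000, 110000, 90000
MAX = 110000

110000


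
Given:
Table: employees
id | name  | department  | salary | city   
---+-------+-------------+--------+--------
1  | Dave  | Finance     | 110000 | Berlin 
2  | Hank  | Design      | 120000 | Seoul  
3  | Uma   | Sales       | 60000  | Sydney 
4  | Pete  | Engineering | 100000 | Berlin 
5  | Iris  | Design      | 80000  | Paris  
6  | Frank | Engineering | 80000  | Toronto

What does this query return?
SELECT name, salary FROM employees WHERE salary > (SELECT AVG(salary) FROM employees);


Subquery: AVG(salary) = 91666.67
Filtering: salary > 91666.67
  Dave (110000) -> MATCH
  Hank (120000) -> MATCH
  Pete (100000) -> MATCH


3 rows:
Dave, 110000
Hank, 120000
Pete, 100000


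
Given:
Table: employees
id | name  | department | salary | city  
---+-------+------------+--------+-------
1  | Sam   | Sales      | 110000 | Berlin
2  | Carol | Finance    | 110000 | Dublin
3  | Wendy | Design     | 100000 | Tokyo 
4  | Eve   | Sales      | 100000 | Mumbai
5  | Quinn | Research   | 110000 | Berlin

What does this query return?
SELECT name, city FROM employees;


Projecting columns: name, city

5 rows:
Sam, Berlin
Carol, Dublin
Wendy, Tokyo
Eve, Mumbai
Quinn, Berlin


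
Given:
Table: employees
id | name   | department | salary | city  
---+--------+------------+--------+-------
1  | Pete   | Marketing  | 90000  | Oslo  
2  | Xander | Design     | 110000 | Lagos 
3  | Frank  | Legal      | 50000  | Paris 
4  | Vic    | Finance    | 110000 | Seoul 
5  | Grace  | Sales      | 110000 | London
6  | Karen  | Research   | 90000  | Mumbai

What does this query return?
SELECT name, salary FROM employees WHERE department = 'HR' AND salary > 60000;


Filtering: department = 'HR' AND salary > 60000
Matching: 0 rows

Empty result set (0 rows)


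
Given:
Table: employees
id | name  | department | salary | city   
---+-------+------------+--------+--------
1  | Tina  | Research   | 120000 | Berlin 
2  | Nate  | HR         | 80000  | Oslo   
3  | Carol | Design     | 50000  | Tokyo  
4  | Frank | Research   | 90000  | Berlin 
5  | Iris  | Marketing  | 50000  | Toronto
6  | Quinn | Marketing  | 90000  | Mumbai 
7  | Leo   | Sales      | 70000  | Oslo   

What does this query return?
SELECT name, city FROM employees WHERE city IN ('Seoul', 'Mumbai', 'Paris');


Filtering: city IN ('Seoul', 'Mumbai', 'Paris')
Matching: 1 rows

1 rows:
Quinn, Mumbai


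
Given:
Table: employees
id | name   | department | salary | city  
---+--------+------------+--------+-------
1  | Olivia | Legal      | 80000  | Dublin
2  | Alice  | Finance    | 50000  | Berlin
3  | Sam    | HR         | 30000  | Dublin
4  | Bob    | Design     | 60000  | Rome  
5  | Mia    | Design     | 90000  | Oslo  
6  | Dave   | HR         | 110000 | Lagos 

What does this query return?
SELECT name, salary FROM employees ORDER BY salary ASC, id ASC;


Sorting by salary ASC, then id ASC for ties

6 rows:
Sam, 30000
Alice, 50000
Bob, 60000
Olivia, 80000
Mia, 90000
Dave, 110000


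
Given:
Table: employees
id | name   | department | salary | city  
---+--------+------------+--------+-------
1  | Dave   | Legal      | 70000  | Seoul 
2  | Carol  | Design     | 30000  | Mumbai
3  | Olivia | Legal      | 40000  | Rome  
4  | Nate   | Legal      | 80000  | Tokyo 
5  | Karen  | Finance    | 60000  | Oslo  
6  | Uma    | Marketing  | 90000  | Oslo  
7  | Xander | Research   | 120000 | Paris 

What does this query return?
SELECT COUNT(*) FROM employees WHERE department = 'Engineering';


Counting rows where department = 'Engineering'


0


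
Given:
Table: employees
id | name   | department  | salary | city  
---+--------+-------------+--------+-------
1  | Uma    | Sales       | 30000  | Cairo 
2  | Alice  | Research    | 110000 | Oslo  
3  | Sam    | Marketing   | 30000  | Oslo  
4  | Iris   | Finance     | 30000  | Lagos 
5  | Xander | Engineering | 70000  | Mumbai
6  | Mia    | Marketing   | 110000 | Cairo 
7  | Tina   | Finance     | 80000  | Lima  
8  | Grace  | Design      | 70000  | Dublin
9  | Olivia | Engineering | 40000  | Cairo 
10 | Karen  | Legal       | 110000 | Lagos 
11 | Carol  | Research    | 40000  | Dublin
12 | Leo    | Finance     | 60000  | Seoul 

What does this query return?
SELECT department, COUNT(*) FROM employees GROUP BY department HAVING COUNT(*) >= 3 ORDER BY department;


Groups with count >= 3:
  Finance: 3 -> PASS
  Design: 1 -> filtered out
  Engineering: 2 -> filtered out
  Legal: 1 -> filtered out
  Marketing: 2 -> filtered out
  Research: 2 -> filtered out
  Sales: 1 -> filtered out


1 groups:
Finance, 3


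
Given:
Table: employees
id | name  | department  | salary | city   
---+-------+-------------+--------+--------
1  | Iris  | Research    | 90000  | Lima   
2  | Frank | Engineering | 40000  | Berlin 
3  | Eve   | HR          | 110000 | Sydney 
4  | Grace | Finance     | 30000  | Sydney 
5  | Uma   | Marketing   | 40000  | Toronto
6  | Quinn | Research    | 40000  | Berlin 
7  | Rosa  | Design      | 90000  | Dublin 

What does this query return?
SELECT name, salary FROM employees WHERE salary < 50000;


Filtering: salary < 50000
Matching: 4 rows

4 rows:
Frank, 40000
Grace, 30000
Uma, 40000
Quinn, 40000


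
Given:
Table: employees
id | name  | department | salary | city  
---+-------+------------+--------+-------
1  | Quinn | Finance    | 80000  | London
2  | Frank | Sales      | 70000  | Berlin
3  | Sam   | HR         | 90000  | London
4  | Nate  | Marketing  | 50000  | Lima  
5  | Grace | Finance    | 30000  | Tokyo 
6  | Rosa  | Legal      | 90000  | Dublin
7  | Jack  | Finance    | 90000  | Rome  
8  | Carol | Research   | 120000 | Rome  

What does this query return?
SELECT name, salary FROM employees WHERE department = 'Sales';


Filtering: department = 'Sales'
Matching rows: 1

1 rows:
Frank, 70000


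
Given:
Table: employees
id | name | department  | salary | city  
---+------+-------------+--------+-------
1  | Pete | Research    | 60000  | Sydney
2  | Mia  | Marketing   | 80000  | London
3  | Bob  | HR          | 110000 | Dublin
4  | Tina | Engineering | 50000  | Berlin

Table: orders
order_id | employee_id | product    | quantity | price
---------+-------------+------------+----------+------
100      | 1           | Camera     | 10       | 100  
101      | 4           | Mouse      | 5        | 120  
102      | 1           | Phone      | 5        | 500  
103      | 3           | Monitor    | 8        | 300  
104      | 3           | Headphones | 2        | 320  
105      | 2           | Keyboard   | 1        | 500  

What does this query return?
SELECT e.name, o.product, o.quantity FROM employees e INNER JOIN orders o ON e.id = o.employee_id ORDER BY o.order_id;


Joining employees.id = orders.employee_id:
  employee Pete (id=1) -> order Camera
  employee Tina (id=4) -> order Mouse
  employee Pete (id=1) -> order Phone
  employee Bob (id=3) -> order Monitor
  employee Bob (id=3) -> order Headphones
  employee Mia (id=2) -> order Keyboard


6 rows:
Pete, Camera, 10
Tina, Mouse, 5
Pete, Phone, 5
Bob, Monitor, 8
Bob, Headphones, 2
Mia, Keyboard, 1


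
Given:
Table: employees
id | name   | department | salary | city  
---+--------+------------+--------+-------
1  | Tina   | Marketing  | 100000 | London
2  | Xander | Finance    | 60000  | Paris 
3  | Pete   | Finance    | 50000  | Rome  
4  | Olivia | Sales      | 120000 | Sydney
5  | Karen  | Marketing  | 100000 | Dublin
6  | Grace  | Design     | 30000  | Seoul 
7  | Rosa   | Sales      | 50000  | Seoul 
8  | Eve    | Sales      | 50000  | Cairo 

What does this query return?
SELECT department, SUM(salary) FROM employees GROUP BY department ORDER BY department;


Summing salary within each department:
  Design: 30000 = 30000
  Finance: 60000 + 50000 = 110000
  Marketing: 100000 + 100000 = 200000
  Sales: 120000 + 50000 + 50000 = 220000


4 groups:
Design, 30000
Finance, 110000
Marketing, 200000
Sales, 220000


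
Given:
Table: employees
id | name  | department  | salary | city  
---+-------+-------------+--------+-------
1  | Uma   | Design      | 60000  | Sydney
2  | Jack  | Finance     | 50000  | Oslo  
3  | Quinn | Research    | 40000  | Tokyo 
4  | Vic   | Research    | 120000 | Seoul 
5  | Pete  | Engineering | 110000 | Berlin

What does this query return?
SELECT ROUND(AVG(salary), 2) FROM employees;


SUM(salary) = 380000
COUNT = 5
ROUND(AVG, 2) = ROUND(380000 / 5, 2) = 76000.0

76000.0


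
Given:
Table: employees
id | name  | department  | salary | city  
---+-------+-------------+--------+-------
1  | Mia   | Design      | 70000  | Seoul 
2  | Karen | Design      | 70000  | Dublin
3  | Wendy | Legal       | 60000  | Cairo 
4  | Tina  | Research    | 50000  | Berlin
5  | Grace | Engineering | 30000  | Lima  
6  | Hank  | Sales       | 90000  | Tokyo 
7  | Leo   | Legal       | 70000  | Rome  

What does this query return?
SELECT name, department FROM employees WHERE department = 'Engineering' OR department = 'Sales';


Filtering: department = 'Engineering' OR 'Sales'
Matching: 2 rows

2 rows:
Grace, Engineering
Hank, Sales


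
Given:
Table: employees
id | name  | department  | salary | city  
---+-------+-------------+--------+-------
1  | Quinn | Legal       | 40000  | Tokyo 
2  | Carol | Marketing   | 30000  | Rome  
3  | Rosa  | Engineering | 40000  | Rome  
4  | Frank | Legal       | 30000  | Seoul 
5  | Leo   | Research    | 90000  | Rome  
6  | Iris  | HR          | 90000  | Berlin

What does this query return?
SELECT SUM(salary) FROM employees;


SUM(salary) = 40000 + 30000 + 40000 + 30000 + 90000 + 90000 = 320000

320000


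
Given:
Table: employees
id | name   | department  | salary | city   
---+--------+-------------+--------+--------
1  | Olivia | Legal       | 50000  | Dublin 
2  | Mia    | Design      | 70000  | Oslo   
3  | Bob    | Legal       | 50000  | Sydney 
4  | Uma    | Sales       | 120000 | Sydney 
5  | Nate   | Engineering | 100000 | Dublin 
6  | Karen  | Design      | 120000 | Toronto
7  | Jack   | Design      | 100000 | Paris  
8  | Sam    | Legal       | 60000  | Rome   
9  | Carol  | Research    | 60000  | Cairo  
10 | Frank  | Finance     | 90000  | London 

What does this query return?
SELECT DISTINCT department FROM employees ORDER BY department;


All 'department' values (row order): Legal, Design, Legal, Sales, Engineering, Design, Design, Legal, Research, Finance
Removing duplicates leaves 6 unique value(s).

6 values:
Design
Engineering
Finance
Legal
Research
Sales


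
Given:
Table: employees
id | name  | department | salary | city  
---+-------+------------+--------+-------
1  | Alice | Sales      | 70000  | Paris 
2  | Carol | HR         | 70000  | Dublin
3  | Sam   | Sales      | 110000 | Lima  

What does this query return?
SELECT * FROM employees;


SELECT * returns all 3 rows with all columns

3 rows:
1, Alice, Sales, 70000, Paris
2, Carol, HR, 70000, Dublin
3, Sam, Sales, 110000, Lima


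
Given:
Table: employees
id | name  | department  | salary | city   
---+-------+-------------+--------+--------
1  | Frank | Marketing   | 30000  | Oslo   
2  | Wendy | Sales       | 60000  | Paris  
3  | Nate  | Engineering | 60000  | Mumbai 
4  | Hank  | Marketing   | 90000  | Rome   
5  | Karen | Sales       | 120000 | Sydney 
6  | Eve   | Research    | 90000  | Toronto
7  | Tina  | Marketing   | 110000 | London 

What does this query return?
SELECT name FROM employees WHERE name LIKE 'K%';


LIKE 'K%' matches names starting with 'K'
Matching: 1

1 rows:
Karen


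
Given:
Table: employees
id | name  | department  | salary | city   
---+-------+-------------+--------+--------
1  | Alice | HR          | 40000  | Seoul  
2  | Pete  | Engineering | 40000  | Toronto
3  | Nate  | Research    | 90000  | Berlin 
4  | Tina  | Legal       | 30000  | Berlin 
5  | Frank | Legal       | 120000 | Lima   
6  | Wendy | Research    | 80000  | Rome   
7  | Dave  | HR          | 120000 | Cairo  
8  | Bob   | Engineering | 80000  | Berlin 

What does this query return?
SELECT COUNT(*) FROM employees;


COUNT(*) counts all rows

8


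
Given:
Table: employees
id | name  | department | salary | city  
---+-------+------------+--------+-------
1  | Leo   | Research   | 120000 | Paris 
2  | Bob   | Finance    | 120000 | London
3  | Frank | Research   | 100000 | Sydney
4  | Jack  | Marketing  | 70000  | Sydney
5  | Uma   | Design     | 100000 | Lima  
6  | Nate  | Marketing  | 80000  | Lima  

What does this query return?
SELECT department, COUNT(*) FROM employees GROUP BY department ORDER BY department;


Assigning each row to its department group:
  Leo -> Research
  Bob -> Finance
  Frank -> Research
  Jack -> Marketing
  Uma -> Design
  Nate -> Marketing


4 groups:
Design, 1
Finance, 1
Marketing, 2
Research, 2


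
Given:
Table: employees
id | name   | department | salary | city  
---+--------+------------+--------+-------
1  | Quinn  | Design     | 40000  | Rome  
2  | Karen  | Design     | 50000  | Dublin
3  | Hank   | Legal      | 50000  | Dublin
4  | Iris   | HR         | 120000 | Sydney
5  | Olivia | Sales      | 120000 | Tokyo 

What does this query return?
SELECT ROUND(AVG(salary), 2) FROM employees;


SUM(salary) = 380000
COUNT = 5
ROUND(AVG, 2) = ROUND(380000 / 5, 2) = 76000.0

76000.0


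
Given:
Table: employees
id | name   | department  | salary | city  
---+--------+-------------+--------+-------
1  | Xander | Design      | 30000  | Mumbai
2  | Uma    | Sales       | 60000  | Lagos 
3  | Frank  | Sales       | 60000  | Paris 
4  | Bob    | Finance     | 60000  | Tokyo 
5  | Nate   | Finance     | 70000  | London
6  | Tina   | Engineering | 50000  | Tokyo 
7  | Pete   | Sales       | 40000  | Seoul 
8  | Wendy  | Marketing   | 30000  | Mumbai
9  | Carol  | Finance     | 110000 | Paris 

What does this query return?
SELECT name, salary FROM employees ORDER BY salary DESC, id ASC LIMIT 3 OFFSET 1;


Sort by salary DESC (id ASC tiebreak), then skip 1 and take 3
Rows 2 through 4

3 rows:
Nate, 70000
Uma, 60000
Frank, 60000


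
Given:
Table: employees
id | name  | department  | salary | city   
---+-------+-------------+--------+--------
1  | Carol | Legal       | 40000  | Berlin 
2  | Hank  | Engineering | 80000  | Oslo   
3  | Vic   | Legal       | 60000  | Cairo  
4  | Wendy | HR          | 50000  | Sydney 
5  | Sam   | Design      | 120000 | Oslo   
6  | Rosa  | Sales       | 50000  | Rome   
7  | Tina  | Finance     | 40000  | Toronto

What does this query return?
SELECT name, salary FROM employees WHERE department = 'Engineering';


Filtering: department = 'Engineering'
Matching rows: 1

1 rows:
Hank, 80000


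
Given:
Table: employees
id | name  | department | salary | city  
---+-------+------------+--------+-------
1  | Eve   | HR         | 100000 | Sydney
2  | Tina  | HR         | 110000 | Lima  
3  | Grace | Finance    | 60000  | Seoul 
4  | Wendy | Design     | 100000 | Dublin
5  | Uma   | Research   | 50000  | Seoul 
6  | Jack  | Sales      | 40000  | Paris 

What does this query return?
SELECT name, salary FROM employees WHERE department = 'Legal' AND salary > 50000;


Filtering: department = 'Legal' AND salary > 50000
Matching: 0 rows

Empty result set (0 rows)


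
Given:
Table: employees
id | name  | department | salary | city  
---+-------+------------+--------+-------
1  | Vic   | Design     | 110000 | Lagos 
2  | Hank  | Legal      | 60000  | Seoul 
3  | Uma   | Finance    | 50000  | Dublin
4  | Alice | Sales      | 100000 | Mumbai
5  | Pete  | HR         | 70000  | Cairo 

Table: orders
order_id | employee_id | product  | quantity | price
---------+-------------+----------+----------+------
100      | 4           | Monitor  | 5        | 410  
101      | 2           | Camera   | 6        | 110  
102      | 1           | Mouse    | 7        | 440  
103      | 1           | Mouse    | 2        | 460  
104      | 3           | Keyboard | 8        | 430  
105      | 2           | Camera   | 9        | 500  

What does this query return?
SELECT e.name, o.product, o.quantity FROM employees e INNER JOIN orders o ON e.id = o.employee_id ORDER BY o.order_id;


Joining employees.id = orders.employee_id:
  employee Alice (id=4) -> order Monitor
  employee Hank (id=2) -> order Camera
  employee Vic (id=1) -> order Mouse
  employee Vic (id=1) -> order Mouse
  employee Uma (id=3) -> order Keyboard
  employee Hank (id=2) -> order Camera


6 rows:
Alice, Monitor, 5
Hank, Camera, 6
Vic, Mouse, 7
Vic, Mouse, 2
Uma, Keyboard, 8
Hank, Camera, 9


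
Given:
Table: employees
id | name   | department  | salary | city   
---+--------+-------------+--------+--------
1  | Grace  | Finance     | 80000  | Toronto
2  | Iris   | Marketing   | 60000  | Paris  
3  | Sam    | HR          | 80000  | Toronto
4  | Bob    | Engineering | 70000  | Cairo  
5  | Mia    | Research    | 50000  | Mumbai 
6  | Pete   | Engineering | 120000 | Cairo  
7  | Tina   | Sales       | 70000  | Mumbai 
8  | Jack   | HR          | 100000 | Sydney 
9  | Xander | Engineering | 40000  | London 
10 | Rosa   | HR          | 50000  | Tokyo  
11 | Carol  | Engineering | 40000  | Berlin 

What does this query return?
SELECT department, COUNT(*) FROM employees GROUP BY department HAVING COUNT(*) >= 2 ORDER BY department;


Groups with count >= 2:
  Engineering: 4 -> PASS
  HR: 3 -> PASS
  Finance: 1 -> filtered out
  Marketing: 1 -> filtered out
  Research: 1 -> filtered out
  Sales: 1 -> filtered out


2 groups:
Engineering, 4
HR, 3


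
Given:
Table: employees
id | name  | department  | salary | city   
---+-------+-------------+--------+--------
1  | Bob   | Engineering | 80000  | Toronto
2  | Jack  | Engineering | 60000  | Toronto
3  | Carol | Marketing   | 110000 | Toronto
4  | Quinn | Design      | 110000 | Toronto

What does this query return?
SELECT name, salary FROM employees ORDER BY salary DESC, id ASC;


Sorting by salary DESC, then id ASC for ties

4 rows:
Carol, 110000
Quinn, 110000
Bob, 80000
Jack, 60000


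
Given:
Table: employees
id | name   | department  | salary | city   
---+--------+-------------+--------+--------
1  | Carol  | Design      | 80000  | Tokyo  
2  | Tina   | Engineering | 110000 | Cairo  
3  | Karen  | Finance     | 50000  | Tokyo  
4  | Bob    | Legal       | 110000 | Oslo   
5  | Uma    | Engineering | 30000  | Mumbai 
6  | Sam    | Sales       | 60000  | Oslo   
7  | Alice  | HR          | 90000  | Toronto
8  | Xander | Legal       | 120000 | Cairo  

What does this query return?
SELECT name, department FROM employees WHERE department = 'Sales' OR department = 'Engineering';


Filtering: department = 'Sales' OR 'Engineering'
Matching: 3 rows

3 rows:
Tina, Engineering
Uma, Engineering
Sam, Sales


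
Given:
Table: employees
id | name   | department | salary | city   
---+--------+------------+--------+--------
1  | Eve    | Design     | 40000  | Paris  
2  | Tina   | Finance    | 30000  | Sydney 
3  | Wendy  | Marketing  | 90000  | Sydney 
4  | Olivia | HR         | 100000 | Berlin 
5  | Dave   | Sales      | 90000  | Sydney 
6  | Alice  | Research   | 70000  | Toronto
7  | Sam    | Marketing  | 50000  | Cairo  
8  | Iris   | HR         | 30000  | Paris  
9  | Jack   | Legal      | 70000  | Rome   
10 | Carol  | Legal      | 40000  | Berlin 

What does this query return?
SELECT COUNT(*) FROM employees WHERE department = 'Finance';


Counting rows where department = 'Finance'
  Tina -> MATCH


1


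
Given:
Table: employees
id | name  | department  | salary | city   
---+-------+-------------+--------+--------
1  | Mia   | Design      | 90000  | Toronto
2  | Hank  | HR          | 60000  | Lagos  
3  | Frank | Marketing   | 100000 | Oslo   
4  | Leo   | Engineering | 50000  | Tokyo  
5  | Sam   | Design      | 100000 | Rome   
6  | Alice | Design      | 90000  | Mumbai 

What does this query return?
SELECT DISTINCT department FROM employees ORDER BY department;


All 'department' values (row order): Design, HR, Marketing, Engineering, Design, Design
Removing duplicates leaves 4 unique value(s).

4 values:
Design
Engineering
HR
Marketing


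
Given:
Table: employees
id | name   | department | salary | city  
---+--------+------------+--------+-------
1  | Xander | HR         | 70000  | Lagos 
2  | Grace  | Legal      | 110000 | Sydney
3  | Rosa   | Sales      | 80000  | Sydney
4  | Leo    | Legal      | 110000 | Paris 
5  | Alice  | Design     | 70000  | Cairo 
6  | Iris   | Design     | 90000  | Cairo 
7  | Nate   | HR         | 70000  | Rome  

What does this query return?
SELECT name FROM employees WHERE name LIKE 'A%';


LIKE 'A%' matches names starting with 'A'
Matching: 1

1 rows:
Alice


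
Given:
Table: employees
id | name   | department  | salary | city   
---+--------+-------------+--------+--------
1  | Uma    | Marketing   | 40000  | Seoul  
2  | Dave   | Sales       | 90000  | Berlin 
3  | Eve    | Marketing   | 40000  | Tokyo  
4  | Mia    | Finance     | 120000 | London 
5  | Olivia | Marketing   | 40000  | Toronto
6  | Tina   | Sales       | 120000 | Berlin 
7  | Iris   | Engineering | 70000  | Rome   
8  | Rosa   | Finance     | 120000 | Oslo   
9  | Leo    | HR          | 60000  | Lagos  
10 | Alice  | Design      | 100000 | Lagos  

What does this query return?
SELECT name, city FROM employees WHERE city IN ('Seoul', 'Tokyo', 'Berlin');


Filtering: city IN ('Seoul', 'Tokyo', 'Berlin')
Matching: 4 rows

4 rows:
Uma, Seoul
Dave, Berlin
Eve, Tokyo
Tina, Berlin


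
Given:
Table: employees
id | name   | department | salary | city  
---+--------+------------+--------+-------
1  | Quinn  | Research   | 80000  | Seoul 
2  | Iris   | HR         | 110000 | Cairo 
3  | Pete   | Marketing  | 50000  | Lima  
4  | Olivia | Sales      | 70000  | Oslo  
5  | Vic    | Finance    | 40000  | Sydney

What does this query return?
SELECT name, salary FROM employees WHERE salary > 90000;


Filtering: salary > 90000
Matching: 1 rows

1 rows:
Iris, 110000


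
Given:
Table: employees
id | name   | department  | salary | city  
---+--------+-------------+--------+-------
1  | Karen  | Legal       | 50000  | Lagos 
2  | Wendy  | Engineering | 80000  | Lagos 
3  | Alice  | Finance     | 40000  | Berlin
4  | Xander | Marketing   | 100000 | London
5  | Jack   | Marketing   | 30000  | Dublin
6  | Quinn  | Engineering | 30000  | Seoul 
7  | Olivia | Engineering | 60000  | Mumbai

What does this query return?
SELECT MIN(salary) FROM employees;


Salaries: 50000, 80000, 40000, 100000, 30000, 30000, 60000
MIN = 30000

30000


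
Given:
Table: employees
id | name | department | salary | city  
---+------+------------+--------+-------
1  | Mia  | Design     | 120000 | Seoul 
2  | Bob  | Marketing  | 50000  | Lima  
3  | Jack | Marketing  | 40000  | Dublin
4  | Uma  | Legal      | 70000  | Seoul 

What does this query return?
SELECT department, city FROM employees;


Projecting columns: department, city

4 rows:
Design, Seoul
Marketing, Lima
Marketing, Dublin
Legal, Seoul


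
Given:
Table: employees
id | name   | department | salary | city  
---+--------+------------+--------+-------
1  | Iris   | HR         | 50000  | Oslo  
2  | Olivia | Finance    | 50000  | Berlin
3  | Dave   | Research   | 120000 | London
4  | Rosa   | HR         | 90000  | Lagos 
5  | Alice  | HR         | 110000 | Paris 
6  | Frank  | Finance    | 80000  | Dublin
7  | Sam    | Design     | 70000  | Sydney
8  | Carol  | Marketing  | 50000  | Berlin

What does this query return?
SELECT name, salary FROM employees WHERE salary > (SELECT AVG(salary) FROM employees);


Subquery: AVG(salary) = 77500.0
Filtering: salary > 77500.0
  Dave (120000) -> MATCH
  Rosa (90000) -> MATCH
  Alice (110000) -> MATCH
  Frank (80000) -> MATCH


4 rows:
Dave, 120000
Rosa, 90000
Alice, 110000
Frank, 80000


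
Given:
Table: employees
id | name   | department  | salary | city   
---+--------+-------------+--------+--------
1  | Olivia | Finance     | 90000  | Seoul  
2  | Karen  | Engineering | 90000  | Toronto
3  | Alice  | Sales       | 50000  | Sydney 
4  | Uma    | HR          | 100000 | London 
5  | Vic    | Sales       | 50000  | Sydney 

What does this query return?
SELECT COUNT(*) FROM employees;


COUNT(*) counts all rows

5


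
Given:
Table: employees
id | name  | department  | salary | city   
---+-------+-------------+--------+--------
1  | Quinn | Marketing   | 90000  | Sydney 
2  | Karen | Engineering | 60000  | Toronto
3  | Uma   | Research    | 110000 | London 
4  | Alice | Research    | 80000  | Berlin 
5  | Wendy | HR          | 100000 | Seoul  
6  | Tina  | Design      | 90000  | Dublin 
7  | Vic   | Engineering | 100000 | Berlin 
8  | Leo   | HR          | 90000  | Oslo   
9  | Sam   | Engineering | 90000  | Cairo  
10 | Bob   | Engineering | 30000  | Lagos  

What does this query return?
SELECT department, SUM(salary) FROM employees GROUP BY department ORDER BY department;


Summing salary within each department:
  Design: 90000 = 90000
  Engineering: 60000 + 100000 + 90000 + 30000 = 280000
  HR: 100000 + 90000 = 190000
  Marketing: 90000 = 90000
  Research: 110000 + 80000 = 190000


5 groups:
Design, 90000
Engineering, 280000
HR, 190000
Marketing, 90000
Research, 190000


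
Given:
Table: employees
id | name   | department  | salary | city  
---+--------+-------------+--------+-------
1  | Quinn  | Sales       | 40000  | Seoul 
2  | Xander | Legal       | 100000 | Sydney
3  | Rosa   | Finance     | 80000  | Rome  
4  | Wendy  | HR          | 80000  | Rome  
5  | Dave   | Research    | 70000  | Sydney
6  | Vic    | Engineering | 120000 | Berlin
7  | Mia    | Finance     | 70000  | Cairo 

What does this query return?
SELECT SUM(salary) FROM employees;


SUM(salary) = 40000 + 100000 + 80000 + 80000 + 70000 + 120000 + 70000 = 560000

560000


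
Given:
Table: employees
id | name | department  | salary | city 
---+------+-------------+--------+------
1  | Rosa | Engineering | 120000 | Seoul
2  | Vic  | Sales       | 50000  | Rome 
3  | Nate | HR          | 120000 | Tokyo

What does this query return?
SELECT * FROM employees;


SELECT * returns all 3 rows with all columns

3 rows:
1, Rosa, Engineering, 120000, Seoul
2, Vic, Sales, 50000, Rome
3, Nate, HR, 120000, Tokyo


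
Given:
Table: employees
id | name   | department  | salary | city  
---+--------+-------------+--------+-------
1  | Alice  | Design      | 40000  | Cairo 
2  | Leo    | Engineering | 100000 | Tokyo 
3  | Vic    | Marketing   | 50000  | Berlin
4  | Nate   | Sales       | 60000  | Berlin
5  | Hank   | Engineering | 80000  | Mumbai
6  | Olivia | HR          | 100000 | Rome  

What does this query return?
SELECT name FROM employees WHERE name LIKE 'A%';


LIKE 'A%' matches names starting with 'A'
Matching: 1

1 rows:
Alice


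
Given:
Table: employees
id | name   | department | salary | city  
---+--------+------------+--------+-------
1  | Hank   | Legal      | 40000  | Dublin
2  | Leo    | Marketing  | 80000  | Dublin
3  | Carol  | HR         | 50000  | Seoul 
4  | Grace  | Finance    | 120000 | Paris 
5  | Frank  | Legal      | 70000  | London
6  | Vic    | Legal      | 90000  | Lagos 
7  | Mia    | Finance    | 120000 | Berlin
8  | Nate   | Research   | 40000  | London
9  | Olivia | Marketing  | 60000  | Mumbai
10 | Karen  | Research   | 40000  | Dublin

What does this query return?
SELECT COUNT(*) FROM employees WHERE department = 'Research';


Counting rows where department = 'Research'
  Nate -> MATCH
  Karen -> MATCH


2


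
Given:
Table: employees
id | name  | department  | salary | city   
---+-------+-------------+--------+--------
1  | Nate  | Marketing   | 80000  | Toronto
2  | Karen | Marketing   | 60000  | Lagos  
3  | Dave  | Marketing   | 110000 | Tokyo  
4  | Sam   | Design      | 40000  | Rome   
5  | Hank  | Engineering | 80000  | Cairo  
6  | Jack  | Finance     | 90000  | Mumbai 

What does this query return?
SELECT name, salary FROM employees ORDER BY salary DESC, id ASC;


Sorting by salary DESC, then id ASC for ties

6 rows:
Dave, 110000
Jack, 90000
Nate, 80000
Hank, 80000
Karen, 60000
Sam, 40000


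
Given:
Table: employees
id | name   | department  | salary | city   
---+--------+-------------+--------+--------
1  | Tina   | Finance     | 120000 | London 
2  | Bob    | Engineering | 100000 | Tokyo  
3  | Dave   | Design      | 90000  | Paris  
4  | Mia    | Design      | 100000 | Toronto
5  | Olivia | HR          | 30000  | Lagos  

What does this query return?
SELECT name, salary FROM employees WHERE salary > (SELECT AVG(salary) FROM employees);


Subquery: AVG(salary) = 88000.0
Filtering: salary > 88000.0
  Tina (120000) -> MATCH
  Bob (100000) -> MATCH
  Dave (90000) -> MATCH
  Mia (100000) -> MATCH


4 rows:
Tina, 120000
Bob, 100000
Dave, 90000
Mia, 100000


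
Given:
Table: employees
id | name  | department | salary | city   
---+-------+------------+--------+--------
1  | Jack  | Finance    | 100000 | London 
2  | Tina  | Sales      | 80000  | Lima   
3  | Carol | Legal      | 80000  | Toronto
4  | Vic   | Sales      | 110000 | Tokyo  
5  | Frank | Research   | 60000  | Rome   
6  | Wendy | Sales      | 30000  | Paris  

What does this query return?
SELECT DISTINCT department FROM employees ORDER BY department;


All 'department' values (row order): Finance, Sales, Legal, Sales, Research, Sales
Removing duplicates leaves 4 unique value(s).

4 values:
Finance
Legal
Research
Sales


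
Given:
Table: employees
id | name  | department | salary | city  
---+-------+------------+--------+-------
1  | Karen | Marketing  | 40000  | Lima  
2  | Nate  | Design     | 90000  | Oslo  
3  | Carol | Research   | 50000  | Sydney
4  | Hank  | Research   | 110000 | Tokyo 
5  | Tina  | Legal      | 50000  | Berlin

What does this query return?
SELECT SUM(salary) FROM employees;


SUM(salary) = 40000 + 90000 + 50000 + 110000 + 50000 = 340000

340000


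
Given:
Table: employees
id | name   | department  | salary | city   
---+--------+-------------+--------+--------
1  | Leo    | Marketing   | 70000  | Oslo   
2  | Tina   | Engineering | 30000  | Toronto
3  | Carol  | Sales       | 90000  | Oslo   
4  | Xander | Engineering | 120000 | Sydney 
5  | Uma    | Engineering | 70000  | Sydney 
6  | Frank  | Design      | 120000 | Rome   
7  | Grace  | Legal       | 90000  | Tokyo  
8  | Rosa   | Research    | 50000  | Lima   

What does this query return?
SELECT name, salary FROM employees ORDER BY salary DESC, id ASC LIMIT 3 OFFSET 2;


Sort by salary DESC (id ASC tiebreak), then skip 2 and take 3
Rows 3 through 5

3 rows:
Carol, 90000
Grace, 90000
Leo, 70000


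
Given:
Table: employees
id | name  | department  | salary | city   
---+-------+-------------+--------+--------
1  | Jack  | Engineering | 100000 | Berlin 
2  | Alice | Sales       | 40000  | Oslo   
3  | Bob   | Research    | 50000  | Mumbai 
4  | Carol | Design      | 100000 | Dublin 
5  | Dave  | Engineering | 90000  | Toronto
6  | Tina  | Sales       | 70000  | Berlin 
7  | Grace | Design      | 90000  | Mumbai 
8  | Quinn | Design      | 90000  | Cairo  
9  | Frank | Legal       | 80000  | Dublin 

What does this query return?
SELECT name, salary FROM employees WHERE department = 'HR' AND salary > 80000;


Filtering: department = 'HR' AND salary > 80000
Matching: 0 rows

Empty result set (0 rows)


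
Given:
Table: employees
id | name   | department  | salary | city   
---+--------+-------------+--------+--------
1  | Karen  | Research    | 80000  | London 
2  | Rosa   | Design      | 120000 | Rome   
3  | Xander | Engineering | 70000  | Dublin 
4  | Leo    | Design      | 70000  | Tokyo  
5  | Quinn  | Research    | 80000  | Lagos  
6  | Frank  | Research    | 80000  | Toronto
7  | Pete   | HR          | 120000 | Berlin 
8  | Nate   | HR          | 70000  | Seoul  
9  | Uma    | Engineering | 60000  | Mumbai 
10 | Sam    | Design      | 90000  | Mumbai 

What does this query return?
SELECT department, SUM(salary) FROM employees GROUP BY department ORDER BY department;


Summing salary within each department:
  Design: 120000 + 70000 + 90000 = 280000
  Engineering: 70000 + 60000 = 130000
  HR: 120000 + 70000 = 190000
  Research: 80000 + 80000 + 80000 = 240000


4 groups:
Design, 280000
Engineering, 130000
HR, 190000
Research, 240000


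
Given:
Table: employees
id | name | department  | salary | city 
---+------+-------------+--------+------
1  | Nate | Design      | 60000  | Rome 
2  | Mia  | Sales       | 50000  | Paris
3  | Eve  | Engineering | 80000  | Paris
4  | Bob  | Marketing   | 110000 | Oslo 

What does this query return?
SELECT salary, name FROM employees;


Projecting columns: salary, name

4 rows:
60000, Nate
50000, Mia
80000, Eve
110000, Bob


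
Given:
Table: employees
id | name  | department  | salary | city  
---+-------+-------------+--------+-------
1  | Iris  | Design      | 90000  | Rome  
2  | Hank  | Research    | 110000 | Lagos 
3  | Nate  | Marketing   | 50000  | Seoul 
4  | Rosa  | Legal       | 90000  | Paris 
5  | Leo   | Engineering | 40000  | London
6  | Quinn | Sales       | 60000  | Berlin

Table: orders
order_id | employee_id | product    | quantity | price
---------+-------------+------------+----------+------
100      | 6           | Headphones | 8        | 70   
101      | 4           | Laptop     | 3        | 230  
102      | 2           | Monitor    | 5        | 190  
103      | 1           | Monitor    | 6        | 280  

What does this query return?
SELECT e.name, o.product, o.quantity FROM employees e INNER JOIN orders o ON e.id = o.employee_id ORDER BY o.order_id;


Joining employees.id = orders.employee_id:
  employee Quinn (id=6) -> order Headphones
  employee Rosa (id=4) -> order Laptop
  employee Hank (id=2) -> order Monitor
  employee Iris (id=1) -> order Monitor


4 rows:
Quinn, Headphones, 8
Rosa, Laptop, 3
Hank, Monitor, 5
Iris, Monitor, 6


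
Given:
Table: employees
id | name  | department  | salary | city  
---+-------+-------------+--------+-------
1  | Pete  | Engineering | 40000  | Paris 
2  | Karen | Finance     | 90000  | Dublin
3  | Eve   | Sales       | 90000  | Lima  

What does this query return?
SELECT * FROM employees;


SELECT * returns all 3 rows with all columns

3 rows:
1, Pete, Engineering, 40000, Paris
2, Karen, Finance, 90000, Dublin
3, Eve, Sales, 90000, Lima


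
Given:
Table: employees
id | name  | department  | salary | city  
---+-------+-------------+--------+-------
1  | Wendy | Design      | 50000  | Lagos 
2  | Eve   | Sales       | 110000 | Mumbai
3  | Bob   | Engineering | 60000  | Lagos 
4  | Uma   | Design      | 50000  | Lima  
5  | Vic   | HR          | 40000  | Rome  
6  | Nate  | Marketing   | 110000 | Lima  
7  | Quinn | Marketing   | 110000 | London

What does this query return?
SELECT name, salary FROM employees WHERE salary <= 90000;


Filtering: salary <= 90000
Matching: 4 rows

4 rows:
Wendy, 50000
Bob, 60000
Uma, 50000
Vic, 40000


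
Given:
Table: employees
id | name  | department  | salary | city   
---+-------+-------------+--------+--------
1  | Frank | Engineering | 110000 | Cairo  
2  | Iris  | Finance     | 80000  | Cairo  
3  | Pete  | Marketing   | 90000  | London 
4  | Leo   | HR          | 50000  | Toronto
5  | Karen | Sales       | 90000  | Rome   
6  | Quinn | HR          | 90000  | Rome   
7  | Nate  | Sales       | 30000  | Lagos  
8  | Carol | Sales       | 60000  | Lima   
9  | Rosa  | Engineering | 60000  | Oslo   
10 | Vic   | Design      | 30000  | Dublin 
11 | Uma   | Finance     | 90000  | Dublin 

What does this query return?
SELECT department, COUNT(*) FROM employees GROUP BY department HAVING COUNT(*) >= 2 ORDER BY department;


Groups with count >= 2:
  Engineering: 2 -> PASS
  Finance: 2 -> PASS
  HR: 2 -> PASS
  Sales: 3 -> PASS
  Design: 1 -> filtered out
  Marketing: 1 -> filtered out


4 groups:
Engineering, 2
Finance, 2
HR, 2
Sales, 3


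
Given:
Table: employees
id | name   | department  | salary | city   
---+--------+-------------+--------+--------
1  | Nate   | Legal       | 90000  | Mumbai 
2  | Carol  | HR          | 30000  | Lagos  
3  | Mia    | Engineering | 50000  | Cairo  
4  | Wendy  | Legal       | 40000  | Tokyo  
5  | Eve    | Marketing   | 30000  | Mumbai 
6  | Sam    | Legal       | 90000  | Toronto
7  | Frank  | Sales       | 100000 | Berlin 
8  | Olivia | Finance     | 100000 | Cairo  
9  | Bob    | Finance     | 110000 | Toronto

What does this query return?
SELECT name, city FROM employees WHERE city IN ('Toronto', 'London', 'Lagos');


Filtering: city IN ('Toronto', 'London', 'Lagos')
Matching: 3 rows

3 rows:
Carol, Lagos
Sam, Toronto
Bob, Toronto
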